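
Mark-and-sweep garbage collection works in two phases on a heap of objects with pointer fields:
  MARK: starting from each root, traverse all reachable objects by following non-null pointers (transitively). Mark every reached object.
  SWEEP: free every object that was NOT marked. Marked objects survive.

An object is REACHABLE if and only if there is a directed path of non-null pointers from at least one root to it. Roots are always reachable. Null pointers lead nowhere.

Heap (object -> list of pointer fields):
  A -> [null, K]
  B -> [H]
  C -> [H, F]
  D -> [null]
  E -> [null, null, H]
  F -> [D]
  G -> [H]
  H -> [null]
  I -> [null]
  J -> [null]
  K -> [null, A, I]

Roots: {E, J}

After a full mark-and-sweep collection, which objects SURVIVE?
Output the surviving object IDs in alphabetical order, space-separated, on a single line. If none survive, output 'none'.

Answer: E H J

Derivation:
Roots: E J
Mark E: refs=null null H, marked=E
Mark J: refs=null, marked=E J
Mark H: refs=null, marked=E H J
Unmarked (collected): A B C D F G I K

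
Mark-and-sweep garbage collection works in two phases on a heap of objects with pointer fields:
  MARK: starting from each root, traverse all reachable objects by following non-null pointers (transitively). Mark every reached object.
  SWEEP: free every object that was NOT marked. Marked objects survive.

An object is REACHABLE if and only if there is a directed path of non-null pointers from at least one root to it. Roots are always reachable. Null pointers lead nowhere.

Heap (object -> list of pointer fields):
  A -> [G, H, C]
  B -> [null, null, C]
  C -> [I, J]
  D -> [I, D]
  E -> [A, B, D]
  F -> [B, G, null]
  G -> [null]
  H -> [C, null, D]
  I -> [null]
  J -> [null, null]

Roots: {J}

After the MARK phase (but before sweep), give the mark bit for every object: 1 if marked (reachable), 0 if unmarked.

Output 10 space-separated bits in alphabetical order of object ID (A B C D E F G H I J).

Roots: J
Mark J: refs=null null, marked=J
Unmarked (collected): A B C D E F G H I

Answer: 0 0 0 0 0 0 0 0 0 1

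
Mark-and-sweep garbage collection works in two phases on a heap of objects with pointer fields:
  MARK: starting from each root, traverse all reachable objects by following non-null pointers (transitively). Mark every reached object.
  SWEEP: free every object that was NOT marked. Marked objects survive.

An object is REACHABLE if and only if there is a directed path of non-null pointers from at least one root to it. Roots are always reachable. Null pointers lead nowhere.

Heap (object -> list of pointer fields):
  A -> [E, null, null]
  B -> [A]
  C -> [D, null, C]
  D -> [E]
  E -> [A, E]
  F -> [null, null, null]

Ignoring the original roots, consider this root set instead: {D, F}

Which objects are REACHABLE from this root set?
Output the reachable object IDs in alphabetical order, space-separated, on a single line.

Answer: A D E F

Derivation:
Roots: D F
Mark D: refs=E, marked=D
Mark F: refs=null null null, marked=D F
Mark E: refs=A E, marked=D E F
Mark A: refs=E null null, marked=A D E F
Unmarked (collected): B C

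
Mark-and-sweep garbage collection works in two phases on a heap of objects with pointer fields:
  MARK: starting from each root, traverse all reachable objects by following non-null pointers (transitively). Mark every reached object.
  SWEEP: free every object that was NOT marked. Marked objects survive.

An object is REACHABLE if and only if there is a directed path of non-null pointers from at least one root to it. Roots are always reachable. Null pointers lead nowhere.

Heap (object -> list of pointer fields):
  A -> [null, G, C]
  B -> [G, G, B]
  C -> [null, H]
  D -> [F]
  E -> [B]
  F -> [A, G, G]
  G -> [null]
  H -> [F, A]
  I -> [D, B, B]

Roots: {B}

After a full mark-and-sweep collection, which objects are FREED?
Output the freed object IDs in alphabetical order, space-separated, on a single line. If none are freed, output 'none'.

Roots: B
Mark B: refs=G G B, marked=B
Mark G: refs=null, marked=B G
Unmarked (collected): A C D E F H I

Answer: A C D E F H I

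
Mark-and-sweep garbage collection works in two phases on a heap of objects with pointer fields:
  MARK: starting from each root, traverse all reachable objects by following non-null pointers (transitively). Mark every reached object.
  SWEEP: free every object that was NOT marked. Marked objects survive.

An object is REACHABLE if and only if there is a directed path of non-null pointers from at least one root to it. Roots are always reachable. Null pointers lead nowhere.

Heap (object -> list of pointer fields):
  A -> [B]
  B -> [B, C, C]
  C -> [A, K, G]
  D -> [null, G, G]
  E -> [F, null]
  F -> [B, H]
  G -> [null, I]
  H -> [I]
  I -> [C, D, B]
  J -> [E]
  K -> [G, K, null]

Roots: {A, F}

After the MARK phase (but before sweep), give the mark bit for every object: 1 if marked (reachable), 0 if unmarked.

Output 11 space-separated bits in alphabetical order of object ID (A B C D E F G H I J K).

Answer: 1 1 1 1 0 1 1 1 1 0 1

Derivation:
Roots: A F
Mark A: refs=B, marked=A
Mark F: refs=B H, marked=A F
Mark B: refs=B C C, marked=A B F
Mark H: refs=I, marked=A B F H
Mark C: refs=A K G, marked=A B C F H
Mark I: refs=C D B, marked=A B C F H I
Mark K: refs=G K null, marked=A B C F H I K
Mark G: refs=null I, marked=A B C F G H I K
Mark D: refs=null G G, marked=A B C D F G H I K
Unmarked (collected): E J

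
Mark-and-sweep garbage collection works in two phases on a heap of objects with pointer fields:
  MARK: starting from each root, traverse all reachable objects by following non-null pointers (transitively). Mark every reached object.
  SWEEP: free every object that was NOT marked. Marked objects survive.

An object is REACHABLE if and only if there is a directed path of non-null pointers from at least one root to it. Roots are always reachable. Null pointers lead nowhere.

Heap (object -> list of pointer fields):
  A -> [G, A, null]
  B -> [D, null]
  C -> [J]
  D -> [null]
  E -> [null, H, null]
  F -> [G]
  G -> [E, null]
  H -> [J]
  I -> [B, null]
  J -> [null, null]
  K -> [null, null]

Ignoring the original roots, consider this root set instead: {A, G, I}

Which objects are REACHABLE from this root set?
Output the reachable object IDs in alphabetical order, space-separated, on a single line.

Roots: A G I
Mark A: refs=G A null, marked=A
Mark G: refs=E null, marked=A G
Mark I: refs=B null, marked=A G I
Mark E: refs=null H null, marked=A E G I
Mark B: refs=D null, marked=A B E G I
Mark H: refs=J, marked=A B E G H I
Mark D: refs=null, marked=A B D E G H I
Mark J: refs=null null, marked=A B D E G H I J
Unmarked (collected): C F K

Answer: A B D E G H I J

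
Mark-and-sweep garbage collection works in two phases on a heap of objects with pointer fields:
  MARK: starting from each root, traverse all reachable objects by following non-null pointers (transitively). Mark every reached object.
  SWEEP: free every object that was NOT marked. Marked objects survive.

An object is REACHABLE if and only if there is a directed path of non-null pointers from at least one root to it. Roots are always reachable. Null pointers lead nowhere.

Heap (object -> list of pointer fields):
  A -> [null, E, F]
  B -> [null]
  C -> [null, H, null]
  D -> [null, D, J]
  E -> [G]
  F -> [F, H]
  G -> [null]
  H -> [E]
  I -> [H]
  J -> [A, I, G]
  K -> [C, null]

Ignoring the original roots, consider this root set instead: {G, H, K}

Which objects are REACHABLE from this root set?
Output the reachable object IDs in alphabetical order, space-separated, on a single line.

Answer: C E G H K

Derivation:
Roots: G H K
Mark G: refs=null, marked=G
Mark H: refs=E, marked=G H
Mark K: refs=C null, marked=G H K
Mark E: refs=G, marked=E G H K
Mark C: refs=null H null, marked=C E G H K
Unmarked (collected): A B D F I J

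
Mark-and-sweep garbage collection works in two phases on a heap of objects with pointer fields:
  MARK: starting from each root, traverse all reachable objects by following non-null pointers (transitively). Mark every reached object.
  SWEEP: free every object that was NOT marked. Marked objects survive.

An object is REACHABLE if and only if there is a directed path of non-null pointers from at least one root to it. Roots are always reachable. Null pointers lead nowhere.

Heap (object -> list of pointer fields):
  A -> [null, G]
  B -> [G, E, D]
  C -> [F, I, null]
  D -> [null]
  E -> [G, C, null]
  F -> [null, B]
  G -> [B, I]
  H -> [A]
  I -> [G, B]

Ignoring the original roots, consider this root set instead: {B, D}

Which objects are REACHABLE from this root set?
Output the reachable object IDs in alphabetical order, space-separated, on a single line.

Roots: B D
Mark B: refs=G E D, marked=B
Mark D: refs=null, marked=B D
Mark G: refs=B I, marked=B D G
Mark E: refs=G C null, marked=B D E G
Mark I: refs=G B, marked=B D E G I
Mark C: refs=F I null, marked=B C D E G I
Mark F: refs=null B, marked=B C D E F G I
Unmarked (collected): A H

Answer: B C D E F G I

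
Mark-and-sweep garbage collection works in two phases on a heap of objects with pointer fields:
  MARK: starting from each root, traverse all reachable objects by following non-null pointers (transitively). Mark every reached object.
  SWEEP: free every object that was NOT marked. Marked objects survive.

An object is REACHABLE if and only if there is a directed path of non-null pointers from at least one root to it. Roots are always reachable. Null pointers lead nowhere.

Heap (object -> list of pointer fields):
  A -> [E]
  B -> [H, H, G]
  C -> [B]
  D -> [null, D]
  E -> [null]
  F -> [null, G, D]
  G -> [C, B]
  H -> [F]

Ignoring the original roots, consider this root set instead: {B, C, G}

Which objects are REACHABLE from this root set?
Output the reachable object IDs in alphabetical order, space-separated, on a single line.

Answer: B C D F G H

Derivation:
Roots: B C G
Mark B: refs=H H G, marked=B
Mark C: refs=B, marked=B C
Mark G: refs=C B, marked=B C G
Mark H: refs=F, marked=B C G H
Mark F: refs=null G D, marked=B C F G H
Mark D: refs=null D, marked=B C D F G H
Unmarked (collected): A E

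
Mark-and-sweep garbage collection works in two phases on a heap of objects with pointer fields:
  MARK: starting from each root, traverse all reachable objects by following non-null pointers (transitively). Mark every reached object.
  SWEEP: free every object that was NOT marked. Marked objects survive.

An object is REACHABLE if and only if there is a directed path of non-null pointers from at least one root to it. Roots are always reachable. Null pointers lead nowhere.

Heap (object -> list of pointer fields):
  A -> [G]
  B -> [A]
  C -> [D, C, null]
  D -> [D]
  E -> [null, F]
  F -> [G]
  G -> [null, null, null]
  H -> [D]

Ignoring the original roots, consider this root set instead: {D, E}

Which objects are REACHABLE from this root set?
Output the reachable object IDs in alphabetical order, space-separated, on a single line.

Roots: D E
Mark D: refs=D, marked=D
Mark E: refs=null F, marked=D E
Mark F: refs=G, marked=D E F
Mark G: refs=null null null, marked=D E F G
Unmarked (collected): A B C H

Answer: D E F G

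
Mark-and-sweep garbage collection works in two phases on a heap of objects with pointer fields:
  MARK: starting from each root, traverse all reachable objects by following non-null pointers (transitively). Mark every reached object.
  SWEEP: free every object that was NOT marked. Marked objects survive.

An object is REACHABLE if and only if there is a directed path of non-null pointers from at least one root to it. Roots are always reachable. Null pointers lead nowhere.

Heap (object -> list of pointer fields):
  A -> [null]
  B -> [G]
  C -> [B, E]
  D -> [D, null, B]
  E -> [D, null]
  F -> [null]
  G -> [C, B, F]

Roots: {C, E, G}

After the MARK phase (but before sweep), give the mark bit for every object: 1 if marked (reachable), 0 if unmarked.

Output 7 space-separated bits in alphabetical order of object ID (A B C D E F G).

Roots: C E G
Mark C: refs=B E, marked=C
Mark E: refs=D null, marked=C E
Mark G: refs=C B F, marked=C E G
Mark B: refs=G, marked=B C E G
Mark D: refs=D null B, marked=B C D E G
Mark F: refs=null, marked=B C D E F G
Unmarked (collected): A

Answer: 0 1 1 1 1 1 1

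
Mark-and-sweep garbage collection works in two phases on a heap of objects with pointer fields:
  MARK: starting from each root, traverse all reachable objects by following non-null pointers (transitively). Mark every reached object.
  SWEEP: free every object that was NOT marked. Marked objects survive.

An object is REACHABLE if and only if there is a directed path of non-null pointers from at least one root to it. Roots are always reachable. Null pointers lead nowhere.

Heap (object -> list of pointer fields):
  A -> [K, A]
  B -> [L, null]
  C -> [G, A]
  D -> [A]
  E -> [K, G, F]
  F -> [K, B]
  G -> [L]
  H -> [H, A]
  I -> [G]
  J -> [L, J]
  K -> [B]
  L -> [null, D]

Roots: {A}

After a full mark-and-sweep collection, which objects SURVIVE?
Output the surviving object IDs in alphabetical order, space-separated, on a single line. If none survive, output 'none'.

Answer: A B D K L

Derivation:
Roots: A
Mark A: refs=K A, marked=A
Mark K: refs=B, marked=A K
Mark B: refs=L null, marked=A B K
Mark L: refs=null D, marked=A B K L
Mark D: refs=A, marked=A B D K L
Unmarked (collected): C E F G H I J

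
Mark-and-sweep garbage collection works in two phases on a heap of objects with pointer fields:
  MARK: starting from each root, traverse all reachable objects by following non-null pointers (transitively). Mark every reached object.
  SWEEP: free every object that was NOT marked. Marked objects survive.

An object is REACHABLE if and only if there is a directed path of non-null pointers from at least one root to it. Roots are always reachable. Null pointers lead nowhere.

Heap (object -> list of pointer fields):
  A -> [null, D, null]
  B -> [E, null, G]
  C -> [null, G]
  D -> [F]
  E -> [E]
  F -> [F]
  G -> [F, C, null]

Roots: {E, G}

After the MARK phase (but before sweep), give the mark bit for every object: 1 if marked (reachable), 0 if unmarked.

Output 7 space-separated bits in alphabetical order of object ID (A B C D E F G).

Answer: 0 0 1 0 1 1 1

Derivation:
Roots: E G
Mark E: refs=E, marked=E
Mark G: refs=F C null, marked=E G
Mark F: refs=F, marked=E F G
Mark C: refs=null G, marked=C E F G
Unmarked (collected): A B D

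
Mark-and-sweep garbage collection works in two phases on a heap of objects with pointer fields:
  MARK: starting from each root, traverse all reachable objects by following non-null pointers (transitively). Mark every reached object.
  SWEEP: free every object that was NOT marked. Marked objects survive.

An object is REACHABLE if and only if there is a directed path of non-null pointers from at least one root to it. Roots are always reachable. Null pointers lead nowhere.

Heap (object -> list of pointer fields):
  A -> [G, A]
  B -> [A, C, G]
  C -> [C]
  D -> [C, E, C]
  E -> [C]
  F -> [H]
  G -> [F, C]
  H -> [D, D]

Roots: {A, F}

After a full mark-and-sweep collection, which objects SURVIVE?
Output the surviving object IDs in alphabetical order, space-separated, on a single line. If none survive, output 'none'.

Answer: A C D E F G H

Derivation:
Roots: A F
Mark A: refs=G A, marked=A
Mark F: refs=H, marked=A F
Mark G: refs=F C, marked=A F G
Mark H: refs=D D, marked=A F G H
Mark C: refs=C, marked=A C F G H
Mark D: refs=C E C, marked=A C D F G H
Mark E: refs=C, marked=A C D E F G H
Unmarked (collected): B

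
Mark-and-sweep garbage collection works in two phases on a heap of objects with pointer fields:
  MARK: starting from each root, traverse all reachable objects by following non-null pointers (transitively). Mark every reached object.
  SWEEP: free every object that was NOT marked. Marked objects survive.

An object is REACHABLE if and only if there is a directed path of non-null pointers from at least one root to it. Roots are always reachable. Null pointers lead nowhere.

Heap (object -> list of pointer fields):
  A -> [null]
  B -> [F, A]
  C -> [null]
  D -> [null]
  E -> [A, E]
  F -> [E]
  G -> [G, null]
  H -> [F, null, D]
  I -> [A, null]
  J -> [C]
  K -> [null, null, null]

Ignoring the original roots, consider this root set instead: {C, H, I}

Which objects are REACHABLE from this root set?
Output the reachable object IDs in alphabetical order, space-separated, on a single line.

Answer: A C D E F H I

Derivation:
Roots: C H I
Mark C: refs=null, marked=C
Mark H: refs=F null D, marked=C H
Mark I: refs=A null, marked=C H I
Mark F: refs=E, marked=C F H I
Mark D: refs=null, marked=C D F H I
Mark A: refs=null, marked=A C D F H I
Mark E: refs=A E, marked=A C D E F H I
Unmarked (collected): B G J K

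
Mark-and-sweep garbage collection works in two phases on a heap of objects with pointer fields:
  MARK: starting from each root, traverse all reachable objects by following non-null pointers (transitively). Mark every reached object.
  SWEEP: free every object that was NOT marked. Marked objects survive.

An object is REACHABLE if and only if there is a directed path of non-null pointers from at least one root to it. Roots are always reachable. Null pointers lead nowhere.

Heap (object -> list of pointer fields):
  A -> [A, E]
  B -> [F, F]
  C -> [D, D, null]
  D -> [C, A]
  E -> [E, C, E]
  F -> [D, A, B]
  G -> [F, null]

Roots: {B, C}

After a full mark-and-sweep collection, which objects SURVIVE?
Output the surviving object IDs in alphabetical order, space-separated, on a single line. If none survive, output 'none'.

Answer: A B C D E F

Derivation:
Roots: B C
Mark B: refs=F F, marked=B
Mark C: refs=D D null, marked=B C
Mark F: refs=D A B, marked=B C F
Mark D: refs=C A, marked=B C D F
Mark A: refs=A E, marked=A B C D F
Mark E: refs=E C E, marked=A B C D E F
Unmarked (collected): G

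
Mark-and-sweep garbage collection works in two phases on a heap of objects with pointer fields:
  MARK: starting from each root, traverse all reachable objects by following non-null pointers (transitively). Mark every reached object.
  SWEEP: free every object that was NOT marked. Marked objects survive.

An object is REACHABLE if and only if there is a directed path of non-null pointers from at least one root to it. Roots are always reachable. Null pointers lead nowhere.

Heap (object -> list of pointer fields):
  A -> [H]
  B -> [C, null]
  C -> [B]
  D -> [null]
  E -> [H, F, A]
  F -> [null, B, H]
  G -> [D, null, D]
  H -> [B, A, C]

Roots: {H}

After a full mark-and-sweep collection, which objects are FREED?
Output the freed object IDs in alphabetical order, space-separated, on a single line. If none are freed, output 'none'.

Roots: H
Mark H: refs=B A C, marked=H
Mark B: refs=C null, marked=B H
Mark A: refs=H, marked=A B H
Mark C: refs=B, marked=A B C H
Unmarked (collected): D E F G

Answer: D E F G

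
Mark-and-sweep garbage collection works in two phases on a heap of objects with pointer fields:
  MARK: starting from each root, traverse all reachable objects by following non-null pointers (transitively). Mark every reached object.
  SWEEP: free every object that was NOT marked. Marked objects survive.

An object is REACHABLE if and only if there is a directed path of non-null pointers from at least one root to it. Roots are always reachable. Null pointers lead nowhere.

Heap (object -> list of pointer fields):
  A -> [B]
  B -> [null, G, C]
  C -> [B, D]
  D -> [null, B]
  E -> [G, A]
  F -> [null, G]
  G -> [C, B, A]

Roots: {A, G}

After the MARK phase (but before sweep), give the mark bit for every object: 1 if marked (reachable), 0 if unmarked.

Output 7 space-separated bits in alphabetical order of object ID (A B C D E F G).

Answer: 1 1 1 1 0 0 1

Derivation:
Roots: A G
Mark A: refs=B, marked=A
Mark G: refs=C B A, marked=A G
Mark B: refs=null G C, marked=A B G
Mark C: refs=B D, marked=A B C G
Mark D: refs=null B, marked=A B C D G
Unmarked (collected): E F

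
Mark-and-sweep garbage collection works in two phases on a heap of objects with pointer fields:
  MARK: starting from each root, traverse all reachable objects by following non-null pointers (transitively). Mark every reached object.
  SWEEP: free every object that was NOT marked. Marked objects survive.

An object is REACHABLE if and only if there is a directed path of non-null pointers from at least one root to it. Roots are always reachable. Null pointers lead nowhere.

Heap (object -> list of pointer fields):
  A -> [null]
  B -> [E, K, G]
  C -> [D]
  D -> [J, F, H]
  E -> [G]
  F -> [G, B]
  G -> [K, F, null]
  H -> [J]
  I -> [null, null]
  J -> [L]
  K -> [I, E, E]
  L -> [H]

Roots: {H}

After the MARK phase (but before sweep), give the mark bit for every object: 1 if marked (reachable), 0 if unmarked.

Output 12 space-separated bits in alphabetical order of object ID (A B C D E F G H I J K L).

Roots: H
Mark H: refs=J, marked=H
Mark J: refs=L, marked=H J
Mark L: refs=H, marked=H J L
Unmarked (collected): A B C D E F G I K

Answer: 0 0 0 0 0 0 0 1 0 1 0 1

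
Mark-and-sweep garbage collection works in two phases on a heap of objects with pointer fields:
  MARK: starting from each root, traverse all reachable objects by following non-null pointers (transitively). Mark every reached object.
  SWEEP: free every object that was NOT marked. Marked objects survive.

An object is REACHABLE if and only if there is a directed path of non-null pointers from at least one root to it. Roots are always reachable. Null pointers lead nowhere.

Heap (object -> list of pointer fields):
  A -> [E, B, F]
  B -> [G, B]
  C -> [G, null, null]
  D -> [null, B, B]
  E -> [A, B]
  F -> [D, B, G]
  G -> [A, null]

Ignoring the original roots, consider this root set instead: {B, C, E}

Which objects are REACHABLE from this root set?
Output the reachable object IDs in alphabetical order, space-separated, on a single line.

Answer: A B C D E F G

Derivation:
Roots: B C E
Mark B: refs=G B, marked=B
Mark C: refs=G null null, marked=B C
Mark E: refs=A B, marked=B C E
Mark G: refs=A null, marked=B C E G
Mark A: refs=E B F, marked=A B C E G
Mark F: refs=D B G, marked=A B C E F G
Mark D: refs=null B B, marked=A B C D E F G
Unmarked (collected): (none)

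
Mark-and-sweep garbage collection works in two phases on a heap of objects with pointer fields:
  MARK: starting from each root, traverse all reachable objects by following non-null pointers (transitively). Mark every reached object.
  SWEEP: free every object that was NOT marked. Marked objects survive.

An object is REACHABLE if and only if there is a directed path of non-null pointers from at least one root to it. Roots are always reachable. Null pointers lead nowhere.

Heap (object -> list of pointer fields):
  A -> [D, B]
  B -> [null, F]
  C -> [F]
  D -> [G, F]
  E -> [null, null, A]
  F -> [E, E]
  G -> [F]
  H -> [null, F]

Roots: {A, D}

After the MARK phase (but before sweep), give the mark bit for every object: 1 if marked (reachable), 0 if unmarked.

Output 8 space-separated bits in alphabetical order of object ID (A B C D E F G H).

Answer: 1 1 0 1 1 1 1 0

Derivation:
Roots: A D
Mark A: refs=D B, marked=A
Mark D: refs=G F, marked=A D
Mark B: refs=null F, marked=A B D
Mark G: refs=F, marked=A B D G
Mark F: refs=E E, marked=A B D F G
Mark E: refs=null null A, marked=A B D E F G
Unmarked (collected): C H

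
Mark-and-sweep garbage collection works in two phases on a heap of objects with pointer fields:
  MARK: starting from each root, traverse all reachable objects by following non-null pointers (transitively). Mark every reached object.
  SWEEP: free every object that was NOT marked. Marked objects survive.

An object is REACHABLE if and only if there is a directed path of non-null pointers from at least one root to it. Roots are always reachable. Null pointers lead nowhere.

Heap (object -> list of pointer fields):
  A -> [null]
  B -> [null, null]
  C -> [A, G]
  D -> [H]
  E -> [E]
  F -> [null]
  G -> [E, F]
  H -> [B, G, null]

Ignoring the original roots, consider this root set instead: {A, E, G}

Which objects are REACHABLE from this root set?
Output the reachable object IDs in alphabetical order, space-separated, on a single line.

Answer: A E F G

Derivation:
Roots: A E G
Mark A: refs=null, marked=A
Mark E: refs=E, marked=A E
Mark G: refs=E F, marked=A E G
Mark F: refs=null, marked=A E F G
Unmarked (collected): B C D H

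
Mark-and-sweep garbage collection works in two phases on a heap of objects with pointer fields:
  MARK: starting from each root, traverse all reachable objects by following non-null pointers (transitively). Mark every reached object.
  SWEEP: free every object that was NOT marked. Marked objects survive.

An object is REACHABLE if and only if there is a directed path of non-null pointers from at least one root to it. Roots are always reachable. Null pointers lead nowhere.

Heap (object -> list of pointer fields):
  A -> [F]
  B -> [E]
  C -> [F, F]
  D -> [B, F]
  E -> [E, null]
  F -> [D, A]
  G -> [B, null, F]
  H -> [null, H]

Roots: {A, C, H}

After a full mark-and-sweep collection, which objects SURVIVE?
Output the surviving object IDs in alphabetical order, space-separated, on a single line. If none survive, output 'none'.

Answer: A B C D E F H

Derivation:
Roots: A C H
Mark A: refs=F, marked=A
Mark C: refs=F F, marked=A C
Mark H: refs=null H, marked=A C H
Mark F: refs=D A, marked=A C F H
Mark D: refs=B F, marked=A C D F H
Mark B: refs=E, marked=A B C D F H
Mark E: refs=E null, marked=A B C D E F H
Unmarked (collected): G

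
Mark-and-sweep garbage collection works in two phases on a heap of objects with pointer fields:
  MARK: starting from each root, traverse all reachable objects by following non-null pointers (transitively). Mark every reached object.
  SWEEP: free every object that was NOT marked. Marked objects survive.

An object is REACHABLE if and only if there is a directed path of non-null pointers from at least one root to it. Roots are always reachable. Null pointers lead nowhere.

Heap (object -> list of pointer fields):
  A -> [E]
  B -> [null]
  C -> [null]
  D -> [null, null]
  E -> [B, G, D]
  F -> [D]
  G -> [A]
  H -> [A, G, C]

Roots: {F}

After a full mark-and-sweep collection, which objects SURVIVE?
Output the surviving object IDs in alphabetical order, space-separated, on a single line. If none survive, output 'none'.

Roots: F
Mark F: refs=D, marked=F
Mark D: refs=null null, marked=D F
Unmarked (collected): A B C E G H

Answer: D F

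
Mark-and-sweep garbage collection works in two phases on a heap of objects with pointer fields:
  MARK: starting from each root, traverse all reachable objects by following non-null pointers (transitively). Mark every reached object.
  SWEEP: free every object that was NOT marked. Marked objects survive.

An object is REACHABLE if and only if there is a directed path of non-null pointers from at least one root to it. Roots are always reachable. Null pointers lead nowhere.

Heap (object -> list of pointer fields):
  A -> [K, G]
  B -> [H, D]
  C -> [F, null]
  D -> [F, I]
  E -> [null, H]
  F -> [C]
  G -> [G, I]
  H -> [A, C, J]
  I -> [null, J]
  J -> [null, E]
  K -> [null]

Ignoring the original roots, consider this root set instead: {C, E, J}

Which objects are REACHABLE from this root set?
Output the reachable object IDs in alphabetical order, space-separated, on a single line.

Answer: A C E F G H I J K

Derivation:
Roots: C E J
Mark C: refs=F null, marked=C
Mark E: refs=null H, marked=C E
Mark J: refs=null E, marked=C E J
Mark F: refs=C, marked=C E F J
Mark H: refs=A C J, marked=C E F H J
Mark A: refs=K G, marked=A C E F H J
Mark K: refs=null, marked=A C E F H J K
Mark G: refs=G I, marked=A C E F G H J K
Mark I: refs=null J, marked=A C E F G H I J K
Unmarked (collected): B D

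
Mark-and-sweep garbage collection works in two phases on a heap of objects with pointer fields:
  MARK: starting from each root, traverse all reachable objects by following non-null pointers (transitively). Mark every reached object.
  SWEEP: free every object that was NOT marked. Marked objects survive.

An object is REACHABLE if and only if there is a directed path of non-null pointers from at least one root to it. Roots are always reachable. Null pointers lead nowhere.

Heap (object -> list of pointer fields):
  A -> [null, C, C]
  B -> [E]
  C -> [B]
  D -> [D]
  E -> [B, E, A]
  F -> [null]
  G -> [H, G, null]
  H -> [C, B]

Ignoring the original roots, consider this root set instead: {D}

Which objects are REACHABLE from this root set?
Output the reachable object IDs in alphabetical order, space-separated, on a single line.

Roots: D
Mark D: refs=D, marked=D
Unmarked (collected): A B C E F G H

Answer: D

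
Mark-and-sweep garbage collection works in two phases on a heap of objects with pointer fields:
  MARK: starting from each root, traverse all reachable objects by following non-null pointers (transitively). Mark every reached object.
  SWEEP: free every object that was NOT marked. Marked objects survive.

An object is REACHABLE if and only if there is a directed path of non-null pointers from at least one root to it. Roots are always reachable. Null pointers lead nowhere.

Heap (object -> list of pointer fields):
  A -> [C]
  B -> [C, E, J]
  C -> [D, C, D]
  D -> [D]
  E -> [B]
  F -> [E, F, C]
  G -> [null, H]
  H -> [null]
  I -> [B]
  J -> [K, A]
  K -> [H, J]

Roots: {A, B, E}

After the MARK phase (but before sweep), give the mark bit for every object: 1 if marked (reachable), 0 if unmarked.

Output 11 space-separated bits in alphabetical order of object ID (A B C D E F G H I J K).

Answer: 1 1 1 1 1 0 0 1 0 1 1

Derivation:
Roots: A B E
Mark A: refs=C, marked=A
Mark B: refs=C E J, marked=A B
Mark E: refs=B, marked=A B E
Mark C: refs=D C D, marked=A B C E
Mark J: refs=K A, marked=A B C E J
Mark D: refs=D, marked=A B C D E J
Mark K: refs=H J, marked=A B C D E J K
Mark H: refs=null, marked=A B C D E H J K
Unmarked (collected): F G I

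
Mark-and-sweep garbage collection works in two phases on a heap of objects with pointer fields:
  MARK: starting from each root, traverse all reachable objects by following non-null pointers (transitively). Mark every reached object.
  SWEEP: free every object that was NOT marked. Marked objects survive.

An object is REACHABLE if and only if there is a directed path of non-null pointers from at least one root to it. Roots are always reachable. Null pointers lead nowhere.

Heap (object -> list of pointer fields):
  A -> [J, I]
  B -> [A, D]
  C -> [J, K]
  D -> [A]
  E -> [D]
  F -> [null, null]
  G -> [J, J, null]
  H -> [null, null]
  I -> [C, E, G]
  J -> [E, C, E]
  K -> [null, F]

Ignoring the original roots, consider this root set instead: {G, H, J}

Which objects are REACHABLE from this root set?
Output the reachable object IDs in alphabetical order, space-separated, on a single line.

Roots: G H J
Mark G: refs=J J null, marked=G
Mark H: refs=null null, marked=G H
Mark J: refs=E C E, marked=G H J
Mark E: refs=D, marked=E G H J
Mark C: refs=J K, marked=C E G H J
Mark D: refs=A, marked=C D E G H J
Mark K: refs=null F, marked=C D E G H J K
Mark A: refs=J I, marked=A C D E G H J K
Mark F: refs=null null, marked=A C D E F G H J K
Mark I: refs=C E G, marked=A C D E F G H I J K
Unmarked (collected): B

Answer: A C D E F G H I J K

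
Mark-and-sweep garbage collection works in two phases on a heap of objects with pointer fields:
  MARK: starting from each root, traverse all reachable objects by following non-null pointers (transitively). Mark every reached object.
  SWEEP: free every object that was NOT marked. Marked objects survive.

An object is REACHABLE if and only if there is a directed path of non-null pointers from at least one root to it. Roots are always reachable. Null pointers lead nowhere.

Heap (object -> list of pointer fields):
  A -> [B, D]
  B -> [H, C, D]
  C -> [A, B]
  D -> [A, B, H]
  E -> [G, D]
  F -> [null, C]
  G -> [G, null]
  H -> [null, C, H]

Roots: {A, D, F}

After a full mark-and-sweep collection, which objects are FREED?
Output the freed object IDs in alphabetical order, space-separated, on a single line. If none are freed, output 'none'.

Answer: E G

Derivation:
Roots: A D F
Mark A: refs=B D, marked=A
Mark D: refs=A B H, marked=A D
Mark F: refs=null C, marked=A D F
Mark B: refs=H C D, marked=A B D F
Mark H: refs=null C H, marked=A B D F H
Mark C: refs=A B, marked=A B C D F H
Unmarked (collected): E G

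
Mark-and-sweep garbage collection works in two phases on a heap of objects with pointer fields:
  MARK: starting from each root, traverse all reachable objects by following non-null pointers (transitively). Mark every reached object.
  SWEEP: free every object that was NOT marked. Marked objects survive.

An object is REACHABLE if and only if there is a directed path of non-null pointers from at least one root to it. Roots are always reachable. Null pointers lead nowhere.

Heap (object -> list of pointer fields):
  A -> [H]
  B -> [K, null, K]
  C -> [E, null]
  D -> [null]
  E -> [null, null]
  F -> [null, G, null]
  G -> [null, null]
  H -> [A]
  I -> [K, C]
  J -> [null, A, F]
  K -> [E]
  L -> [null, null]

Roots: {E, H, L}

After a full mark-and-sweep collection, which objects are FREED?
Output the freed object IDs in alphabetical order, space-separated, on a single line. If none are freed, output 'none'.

Answer: B C D F G I J K

Derivation:
Roots: E H L
Mark E: refs=null null, marked=E
Mark H: refs=A, marked=E H
Mark L: refs=null null, marked=E H L
Mark A: refs=H, marked=A E H L
Unmarked (collected): B C D F G I J K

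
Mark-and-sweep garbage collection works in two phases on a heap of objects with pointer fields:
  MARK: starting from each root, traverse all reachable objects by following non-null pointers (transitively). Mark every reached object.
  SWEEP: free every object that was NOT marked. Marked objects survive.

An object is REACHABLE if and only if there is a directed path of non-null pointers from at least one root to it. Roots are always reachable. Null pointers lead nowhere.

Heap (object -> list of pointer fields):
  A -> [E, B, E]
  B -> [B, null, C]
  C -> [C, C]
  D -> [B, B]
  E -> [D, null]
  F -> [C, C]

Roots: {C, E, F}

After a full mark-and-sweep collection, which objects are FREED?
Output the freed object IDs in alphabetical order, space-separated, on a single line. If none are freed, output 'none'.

Roots: C E F
Mark C: refs=C C, marked=C
Mark E: refs=D null, marked=C E
Mark F: refs=C C, marked=C E F
Mark D: refs=B B, marked=C D E F
Mark B: refs=B null C, marked=B C D E F
Unmarked (collected): A

Answer: A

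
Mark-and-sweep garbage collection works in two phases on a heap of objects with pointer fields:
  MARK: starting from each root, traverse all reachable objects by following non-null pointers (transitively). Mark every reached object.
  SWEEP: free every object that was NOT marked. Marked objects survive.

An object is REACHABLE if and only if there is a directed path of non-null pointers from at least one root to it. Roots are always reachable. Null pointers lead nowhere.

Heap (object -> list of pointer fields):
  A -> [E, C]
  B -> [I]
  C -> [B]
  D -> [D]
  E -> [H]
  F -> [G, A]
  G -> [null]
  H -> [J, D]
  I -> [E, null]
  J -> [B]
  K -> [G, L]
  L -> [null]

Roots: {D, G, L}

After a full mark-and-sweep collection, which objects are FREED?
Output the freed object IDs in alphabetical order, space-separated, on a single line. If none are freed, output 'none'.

Answer: A B C E F H I J K

Derivation:
Roots: D G L
Mark D: refs=D, marked=D
Mark G: refs=null, marked=D G
Mark L: refs=null, marked=D G L
Unmarked (collected): A B C E F H I J K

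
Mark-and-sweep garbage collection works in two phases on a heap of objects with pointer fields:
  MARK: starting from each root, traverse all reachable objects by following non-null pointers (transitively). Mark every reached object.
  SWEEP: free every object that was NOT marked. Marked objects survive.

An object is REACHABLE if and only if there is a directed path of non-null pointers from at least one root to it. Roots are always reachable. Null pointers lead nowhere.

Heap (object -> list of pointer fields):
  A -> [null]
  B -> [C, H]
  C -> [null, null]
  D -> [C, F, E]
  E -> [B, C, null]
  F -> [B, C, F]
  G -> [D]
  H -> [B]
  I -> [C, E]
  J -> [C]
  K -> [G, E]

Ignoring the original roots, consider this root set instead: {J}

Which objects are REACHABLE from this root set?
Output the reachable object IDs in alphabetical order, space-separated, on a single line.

Roots: J
Mark J: refs=C, marked=J
Mark C: refs=null null, marked=C J
Unmarked (collected): A B D E F G H I K

Answer: C J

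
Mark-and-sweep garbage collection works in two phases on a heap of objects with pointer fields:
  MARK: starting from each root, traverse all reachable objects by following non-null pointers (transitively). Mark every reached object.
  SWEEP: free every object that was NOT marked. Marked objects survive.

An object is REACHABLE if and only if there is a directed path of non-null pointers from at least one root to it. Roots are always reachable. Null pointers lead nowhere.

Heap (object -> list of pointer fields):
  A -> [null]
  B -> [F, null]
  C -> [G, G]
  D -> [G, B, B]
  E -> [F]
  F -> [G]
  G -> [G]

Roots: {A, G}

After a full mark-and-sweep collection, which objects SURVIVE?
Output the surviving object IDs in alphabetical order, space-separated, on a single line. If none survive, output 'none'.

Roots: A G
Mark A: refs=null, marked=A
Mark G: refs=G, marked=A G
Unmarked (collected): B C D E F

Answer: A G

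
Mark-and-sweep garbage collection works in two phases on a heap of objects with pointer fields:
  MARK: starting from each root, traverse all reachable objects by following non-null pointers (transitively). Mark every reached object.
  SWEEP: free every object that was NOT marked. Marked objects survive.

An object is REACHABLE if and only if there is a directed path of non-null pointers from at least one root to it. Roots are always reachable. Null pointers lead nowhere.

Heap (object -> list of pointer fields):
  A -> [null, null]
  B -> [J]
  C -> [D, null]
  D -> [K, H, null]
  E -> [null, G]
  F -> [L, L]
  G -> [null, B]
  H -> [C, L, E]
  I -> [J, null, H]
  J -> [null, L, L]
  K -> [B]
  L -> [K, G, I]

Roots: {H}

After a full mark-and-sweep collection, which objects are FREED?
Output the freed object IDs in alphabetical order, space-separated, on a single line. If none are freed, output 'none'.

Answer: A F

Derivation:
Roots: H
Mark H: refs=C L E, marked=H
Mark C: refs=D null, marked=C H
Mark L: refs=K G I, marked=C H L
Mark E: refs=null G, marked=C E H L
Mark D: refs=K H null, marked=C D E H L
Mark K: refs=B, marked=C D E H K L
Mark G: refs=null B, marked=C D E G H K L
Mark I: refs=J null H, marked=C D E G H I K L
Mark B: refs=J, marked=B C D E G H I K L
Mark J: refs=null L L, marked=B C D E G H I J K L
Unmarked (collected): A F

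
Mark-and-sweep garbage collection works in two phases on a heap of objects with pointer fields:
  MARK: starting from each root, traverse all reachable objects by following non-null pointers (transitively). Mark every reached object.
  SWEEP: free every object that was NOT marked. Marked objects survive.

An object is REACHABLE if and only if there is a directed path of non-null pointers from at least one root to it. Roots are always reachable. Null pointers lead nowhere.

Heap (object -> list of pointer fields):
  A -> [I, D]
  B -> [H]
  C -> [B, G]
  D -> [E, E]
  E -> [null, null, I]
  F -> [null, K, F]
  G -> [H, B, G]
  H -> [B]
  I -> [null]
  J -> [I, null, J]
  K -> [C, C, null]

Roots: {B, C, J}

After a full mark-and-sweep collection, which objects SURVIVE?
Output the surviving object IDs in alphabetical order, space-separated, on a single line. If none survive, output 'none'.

Roots: B C J
Mark B: refs=H, marked=B
Mark C: refs=B G, marked=B C
Mark J: refs=I null J, marked=B C J
Mark H: refs=B, marked=B C H J
Mark G: refs=H B G, marked=B C G H J
Mark I: refs=null, marked=B C G H I J
Unmarked (collected): A D E F K

Answer: B C G H I J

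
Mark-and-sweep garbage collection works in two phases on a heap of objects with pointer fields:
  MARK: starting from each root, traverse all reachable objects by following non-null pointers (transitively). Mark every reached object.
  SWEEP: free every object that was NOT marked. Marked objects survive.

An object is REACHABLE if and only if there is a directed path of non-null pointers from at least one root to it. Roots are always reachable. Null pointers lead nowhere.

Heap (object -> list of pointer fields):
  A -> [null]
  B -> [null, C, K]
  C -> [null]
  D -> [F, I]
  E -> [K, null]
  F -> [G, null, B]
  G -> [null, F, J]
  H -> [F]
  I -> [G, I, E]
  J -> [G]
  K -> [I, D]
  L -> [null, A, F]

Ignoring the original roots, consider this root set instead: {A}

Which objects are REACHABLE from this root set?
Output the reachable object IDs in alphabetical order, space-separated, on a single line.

Roots: A
Mark A: refs=null, marked=A
Unmarked (collected): B C D E F G H I J K L

Answer: A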